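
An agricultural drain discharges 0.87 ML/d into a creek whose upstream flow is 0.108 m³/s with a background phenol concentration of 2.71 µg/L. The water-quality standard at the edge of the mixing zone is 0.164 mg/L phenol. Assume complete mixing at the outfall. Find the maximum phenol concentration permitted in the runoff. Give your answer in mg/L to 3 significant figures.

0.87 ML/d = 0.01007 m³/s.
2.71 µg/L = 0.00271 mg/L.
Mass balance: 0.164·0.1181 = 0.01007·Cₑ + 0.108·0.00271.
Cₑ = (0.01936 − 0.0002927) / 0.01007 = 1.894 mg/L.

1.89 mg/L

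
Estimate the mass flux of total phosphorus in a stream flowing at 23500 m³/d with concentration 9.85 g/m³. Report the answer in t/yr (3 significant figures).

84.5 t/yr

23500 m³/d = 0.272 m³/s.
Mass flux = Q·C = 0.272 m³/s × 9.85 g/m³ = 2.679 g/s.
= 2.679 g/s × 31.56 = 84.55 t/yr.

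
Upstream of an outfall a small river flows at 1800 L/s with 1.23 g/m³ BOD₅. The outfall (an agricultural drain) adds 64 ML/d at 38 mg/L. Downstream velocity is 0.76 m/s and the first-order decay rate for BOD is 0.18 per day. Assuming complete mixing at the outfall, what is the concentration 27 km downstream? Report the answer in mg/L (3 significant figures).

11.1 mg/L

64 ML/d = 0.7407 m³/s.
1800 L/s = 1.8 m³/s.
After complete mixing, C₀ = (0.7407·38 + 1.8·1.23) / 2.541 = 11.95 mg/L.
Travel time t = 2.7e+04 m / 0.76 m/s = 3.553e+04 s = 0.4112 d.
C = 11.95·exp(−0.18·0.4112) = 11.95·0.9287 = 11.1 mg/L.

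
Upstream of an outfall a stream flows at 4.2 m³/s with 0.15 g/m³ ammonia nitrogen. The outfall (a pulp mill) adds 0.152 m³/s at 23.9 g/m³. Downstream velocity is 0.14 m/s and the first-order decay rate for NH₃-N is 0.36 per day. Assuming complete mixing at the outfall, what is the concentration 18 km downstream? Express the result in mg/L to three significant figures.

After complete mixing, C₀ = (0.152·23.9 + 4.2·0.15) / 4.352 = 0.9795 mg/L.
Travel time t = 1.8e+04 m / 0.14 m/s = 1.286e+05 s = 1.488 d.
C = 0.9795·exp(−0.36·1.488) = 0.9795·0.5853 = 0.5733 mg/L.

0.573 mg/L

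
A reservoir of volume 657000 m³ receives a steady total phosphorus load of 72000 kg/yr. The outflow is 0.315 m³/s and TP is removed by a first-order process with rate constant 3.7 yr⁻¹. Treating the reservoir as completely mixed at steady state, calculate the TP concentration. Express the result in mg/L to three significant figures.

Outflow Q = 0.315 m³/s × 3.156e+07 s/yr = 9.941e+06 m³/yr.
Steady-state CSTR mass balance: W = Q·C + k·V·C, so C = W/(Q + kV).
Q + kV = 9.941e+06 + 3.7·657000 = 1.237e+07 m³/yr.
C = 72000/1.237e+07 = 0.00582 kg/m³ = 5.82 mg/L.

5.82 mg/L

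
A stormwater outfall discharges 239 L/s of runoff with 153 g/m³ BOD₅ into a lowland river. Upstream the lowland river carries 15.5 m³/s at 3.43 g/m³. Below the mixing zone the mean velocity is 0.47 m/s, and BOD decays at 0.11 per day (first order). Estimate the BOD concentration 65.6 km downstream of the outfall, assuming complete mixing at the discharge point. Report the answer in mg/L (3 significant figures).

239 L/s = 0.239 m³/s.
After complete mixing, C₀ = (0.239·153 + 15.5·3.43) / 15.74 = 5.701 mg/L.
Travel time t = 6.56e+04 m / 0.47 m/s = 1.396e+05 s = 1.615 d.
C = 5.701·exp(−0.11·1.615) = 5.701·0.8372 = 4.773 mg/L.

4.77 mg/L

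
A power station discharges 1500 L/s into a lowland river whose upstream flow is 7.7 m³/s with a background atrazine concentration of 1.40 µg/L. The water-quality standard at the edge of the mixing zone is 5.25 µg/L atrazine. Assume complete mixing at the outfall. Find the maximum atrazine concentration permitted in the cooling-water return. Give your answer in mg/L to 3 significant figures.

0.0250 mg/L

1500 L/s = 1.5 m³/s.
1.40 µg/L = 0.0014 mg/L.
5.25 µg/L = 0.00525 mg/L.
Mass balance: 0.00525·9.2 = 1.5·Cₑ + 7.7·0.0014.
Cₑ = (0.0483 − 0.01078) / 1.5 = 0.02501 mg/L.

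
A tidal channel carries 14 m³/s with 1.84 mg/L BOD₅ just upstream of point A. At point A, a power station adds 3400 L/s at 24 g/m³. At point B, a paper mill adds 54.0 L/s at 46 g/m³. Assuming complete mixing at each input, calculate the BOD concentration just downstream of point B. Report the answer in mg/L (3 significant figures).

6.29 mg/L

3400 L/s = 3.4 m³/s.
After input A: C = (14·1.84 + 3.4·24) / 17.4 = 6.17 mg/L.
54.0 L/s = 0.054 m³/s.
After input B: C = (17.4·6.17 + 0.054·46) / 17.45 = 6.293 mg/L.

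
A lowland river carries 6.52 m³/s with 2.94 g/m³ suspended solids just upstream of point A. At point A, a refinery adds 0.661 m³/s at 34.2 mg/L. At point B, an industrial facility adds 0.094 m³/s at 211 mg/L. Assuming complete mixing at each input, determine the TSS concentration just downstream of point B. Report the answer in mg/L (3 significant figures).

After input A: C = (6.52·2.94 + 0.661·34.2) / 7.181 = 5.817 mg/L.
After input B: C = (7.181·5.817 + 0.094·211) / 7.275 = 8.469 mg/L.

8.47 mg/L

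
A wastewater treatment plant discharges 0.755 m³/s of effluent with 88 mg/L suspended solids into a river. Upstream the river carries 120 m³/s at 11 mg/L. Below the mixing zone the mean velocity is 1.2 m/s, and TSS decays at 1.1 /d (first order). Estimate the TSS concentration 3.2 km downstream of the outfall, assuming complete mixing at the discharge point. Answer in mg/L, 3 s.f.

After complete mixing, C₀ = (0.755·88 + 120·11) / 120.8 = 11.48 mg/L.
Travel time t = 3200 m / 1.2 m/s = 2667 s = 0.03086 d.
C = 11.48·exp(−1.1·0.03086) = 11.48·0.9666 = 11.1 mg/L.

11.1 mg/L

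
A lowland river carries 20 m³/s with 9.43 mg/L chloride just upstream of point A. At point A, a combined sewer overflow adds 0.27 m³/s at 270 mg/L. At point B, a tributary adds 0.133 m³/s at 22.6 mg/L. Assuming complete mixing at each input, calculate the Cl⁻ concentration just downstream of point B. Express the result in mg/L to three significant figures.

13.0 mg/L

After input A: C = (20·9.43 + 0.27·270) / 20.27 = 12.9 mg/L.
After input B: C = (20.27·12.9 + 0.133·22.6) / 20.4 = 12.96 mg/L.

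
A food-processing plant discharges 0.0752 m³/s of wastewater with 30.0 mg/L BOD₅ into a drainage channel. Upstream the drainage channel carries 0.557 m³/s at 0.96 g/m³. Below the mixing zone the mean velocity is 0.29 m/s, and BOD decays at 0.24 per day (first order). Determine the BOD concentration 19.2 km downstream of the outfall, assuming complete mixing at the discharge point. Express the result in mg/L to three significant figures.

3.67 mg/L

After complete mixing, C₀ = (0.0752·30 + 0.557·0.96) / 0.6322 = 4.414 mg/L.
Travel time t = 1.92e+04 m / 0.29 m/s = 6.621e+04 s = 0.7663 d.
C = 4.414·exp(−0.24·0.7663) = 4.414·0.832 = 3.673 mg/L.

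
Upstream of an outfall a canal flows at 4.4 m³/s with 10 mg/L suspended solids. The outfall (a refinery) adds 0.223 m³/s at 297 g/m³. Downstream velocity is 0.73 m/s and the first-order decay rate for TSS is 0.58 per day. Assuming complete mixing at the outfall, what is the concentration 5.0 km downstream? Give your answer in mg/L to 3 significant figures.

After complete mixing, C₀ = (0.223·297 + 4.4·10) / 4.623 = 23.84 mg/L.
Travel time t = 5000 m / 0.73 m/s = 6849 s = 0.07927 d.
C = 23.84·exp(−0.58·0.07927) = 23.84·0.9551 = 22.77 mg/L.

22.8 mg/L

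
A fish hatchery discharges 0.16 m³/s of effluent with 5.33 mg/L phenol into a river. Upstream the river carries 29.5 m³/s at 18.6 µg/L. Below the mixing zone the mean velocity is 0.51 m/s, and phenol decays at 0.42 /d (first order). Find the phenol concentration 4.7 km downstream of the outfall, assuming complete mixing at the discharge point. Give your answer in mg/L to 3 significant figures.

18.6 µg/L = 0.0186 mg/L.
After complete mixing, C₀ = (0.16·5.33 + 29.5·0.0186) / 29.66 = 0.04725 mg/L.
Travel time t = 4700 m / 0.51 m/s = 9216 s = 0.1067 d.
C = 0.04725·exp(−0.42·0.1067) = 0.04725·0.9562 = 0.04518 mg/L.

0.0452 mg/L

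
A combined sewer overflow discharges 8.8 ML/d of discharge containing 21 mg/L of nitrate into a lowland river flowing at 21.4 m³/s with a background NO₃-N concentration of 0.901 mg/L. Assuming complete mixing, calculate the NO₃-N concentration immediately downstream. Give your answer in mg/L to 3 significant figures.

8.8 ML/d = 0.1019 m³/s.
Conservation of mass across the mixing zone: C = (0.1019·21 + 21.4·0.901) / (0.1019 + 21.4) = 21.42/21.5 = 0.9962 mg/L.

0.996 mg/L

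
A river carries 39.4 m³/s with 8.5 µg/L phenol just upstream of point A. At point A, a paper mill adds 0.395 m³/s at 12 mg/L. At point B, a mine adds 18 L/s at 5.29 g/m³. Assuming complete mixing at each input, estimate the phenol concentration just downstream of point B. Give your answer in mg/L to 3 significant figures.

0.130 mg/L

8.5 µg/L = 0.0085 mg/L.
After input A: C = (39.4·0.0085 + 0.395·12) / 39.8 = 0.1275 mg/L.
18 L/s = 0.018 m³/s.
After input B: C = (39.8·0.1275 + 0.018·5.29) / 39.81 = 0.1299 mg/L.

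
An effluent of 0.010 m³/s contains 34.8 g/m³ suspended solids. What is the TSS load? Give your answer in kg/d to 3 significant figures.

30.1 kg/d

Mass flux = Q·C = 0.01 m³/s × 34.8 g/m³ = 0.348 g/s.
= 0.348 g/s × 86.4 = 30.07 kg/d.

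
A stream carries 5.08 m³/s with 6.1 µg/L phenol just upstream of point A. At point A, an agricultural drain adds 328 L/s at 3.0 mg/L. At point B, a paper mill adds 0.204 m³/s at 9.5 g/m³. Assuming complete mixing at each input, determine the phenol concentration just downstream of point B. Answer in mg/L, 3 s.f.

6.1 µg/L = 0.0061 mg/L.
328 L/s = 0.328 m³/s.
After input A: C = (5.08·0.0061 + 0.328·3) / 5.408 = 0.1877 mg/L.
After input B: C = (5.408·0.1877 + 0.204·9.5) / 5.612 = 0.5262 mg/L.

0.526 mg/L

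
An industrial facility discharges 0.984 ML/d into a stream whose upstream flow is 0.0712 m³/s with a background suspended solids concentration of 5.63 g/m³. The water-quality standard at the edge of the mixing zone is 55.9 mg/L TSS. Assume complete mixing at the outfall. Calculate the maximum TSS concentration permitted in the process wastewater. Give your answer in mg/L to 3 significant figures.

370 mg/L

0.984 ML/d = 0.01139 m³/s.
Mass balance: 55.9·0.08259 = 0.01139·Cₑ + 0.0712·5.63.
Cₑ = (4.617 − 0.4009) / 0.01139 = 370.2 mg/L.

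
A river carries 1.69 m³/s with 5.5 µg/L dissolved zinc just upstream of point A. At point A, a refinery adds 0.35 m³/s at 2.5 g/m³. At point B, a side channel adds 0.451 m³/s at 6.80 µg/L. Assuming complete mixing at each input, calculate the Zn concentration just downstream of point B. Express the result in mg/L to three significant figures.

5.5 µg/L = 0.0055 mg/L.
After input A: C = (1.69·0.0055 + 0.35·2.5) / 2.04 = 0.4335 mg/L.
6.80 µg/L = 0.0068 mg/L.
After input B: C = (2.04·0.4335 + 0.451·0.0068) / 2.491 = 0.3562 mg/L.

0.356 mg/L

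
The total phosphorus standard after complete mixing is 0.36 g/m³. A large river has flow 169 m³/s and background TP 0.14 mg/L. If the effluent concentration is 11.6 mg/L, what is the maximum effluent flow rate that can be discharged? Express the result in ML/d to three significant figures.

Mass balance at complete mixing: C_std·(Q_w + Q_r) = Q_w·C_e + Q_r·C_b.
Rearranging, Q_w = Q_r·(C_std − C_b)/(C_e − C_std) = 169·(0.36 − 0.14) / (11.6 − 0.36) = 3.308 m³/s.
= 285.8 ML/d.

286 ML/d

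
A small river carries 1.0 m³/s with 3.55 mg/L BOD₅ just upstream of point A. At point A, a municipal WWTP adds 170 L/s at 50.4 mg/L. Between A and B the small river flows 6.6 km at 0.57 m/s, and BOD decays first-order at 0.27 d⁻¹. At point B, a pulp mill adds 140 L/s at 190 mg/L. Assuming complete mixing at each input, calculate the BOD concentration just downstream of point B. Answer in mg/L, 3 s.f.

170 L/s = 0.17 m³/s.
After input A: C = (1·3.55 + 0.17·50.4) / 1.17 = 10.36 mg/L.
Over the 6.6 km reach to input B (t = 1.158e+04 s = 0.134 d), decay gives C = 10.36·exp(−0.27·0.134) = 9.989 mg/L.
140 L/s = 0.14 m³/s.
After input B: C = (1.17·9.989 + 0.14·190) / 1.31 = 29.23 mg/L.

29.2 mg/L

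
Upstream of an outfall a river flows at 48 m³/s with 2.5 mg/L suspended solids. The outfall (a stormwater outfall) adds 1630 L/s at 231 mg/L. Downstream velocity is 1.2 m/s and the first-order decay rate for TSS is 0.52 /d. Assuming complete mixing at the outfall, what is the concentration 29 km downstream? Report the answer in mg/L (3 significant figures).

8.65 mg/L

1630 L/s = 1.63 m³/s.
After complete mixing, C₀ = (1.63·231 + 48·2.5) / 49.63 = 10 mg/L.
Travel time t = 2.9e+04 m / 1.2 m/s = 2.417e+04 s = 0.2797 d.
C = 10·exp(−0.52·0.2797) = 10·0.8646 = 8.65 mg/L.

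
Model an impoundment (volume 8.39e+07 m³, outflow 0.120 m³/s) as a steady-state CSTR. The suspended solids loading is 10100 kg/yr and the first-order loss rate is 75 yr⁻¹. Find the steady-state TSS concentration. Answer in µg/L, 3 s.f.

Outflow Q = 0.120 m³/s × 3.156e+07 s/yr = 3.787e+06 m³/yr.
Steady-state CSTR mass balance: W = Q·C + k·V·C, so C = W/(Q + kV).
Q + kV = 3.787e+06 + 75·8.39e+07 = 6.296e+09 m³/yr.
C = 10100/6.296e+09 = 1.604e-06 kg/m³ = 0.001604 mg/L = 1.604 µg/L.

1.60 µg/L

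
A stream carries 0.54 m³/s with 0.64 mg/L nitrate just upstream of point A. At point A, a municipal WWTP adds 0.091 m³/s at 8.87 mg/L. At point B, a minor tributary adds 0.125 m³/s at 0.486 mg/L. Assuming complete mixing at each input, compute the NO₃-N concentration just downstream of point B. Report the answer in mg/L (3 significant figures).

1.61 mg/L

After input A: C = (0.54·0.64 + 0.091·8.87) / 0.631 = 1.827 mg/L.
After input B: C = (0.631·1.827 + 0.125·0.486) / 0.756 = 1.605 mg/L.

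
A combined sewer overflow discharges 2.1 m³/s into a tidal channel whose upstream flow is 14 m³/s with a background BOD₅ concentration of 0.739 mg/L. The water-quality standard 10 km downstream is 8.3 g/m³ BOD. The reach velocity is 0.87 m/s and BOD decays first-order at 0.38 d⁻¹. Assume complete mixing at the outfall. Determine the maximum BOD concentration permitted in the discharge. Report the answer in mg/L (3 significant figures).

62.0 mg/L

Travel time to the compliance point: t = 1e+04/0.87 = 1.149e+04 s = 0.133 d; decay factor exp(−0.38·0.133) = 0.9507.
So the concentration just after mixing may be at most 8.3/0.9507 = 8.73 mg/L.
Mass balance: 8.73·16.1 = 2.1·Cₑ + 14·0.739.
Cₑ = (140.6 − 10.35) / 2.1 = 62.01 mg/L.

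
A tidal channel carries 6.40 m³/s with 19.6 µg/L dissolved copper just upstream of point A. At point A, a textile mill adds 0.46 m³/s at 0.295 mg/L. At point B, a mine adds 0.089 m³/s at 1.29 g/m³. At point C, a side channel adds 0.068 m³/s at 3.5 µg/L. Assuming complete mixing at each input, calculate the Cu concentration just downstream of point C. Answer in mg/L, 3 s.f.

19.6 µg/L = 0.0196 mg/L.
After input A: C = (6.4·0.0196 + 0.46·0.295) / 6.86 = 0.03807 mg/L.
After input B: C = (6.86·0.03807 + 0.089·1.29) / 6.949 = 0.0541 mg/L.
3.5 µg/L = 0.0035 mg/L.
After input C: C = (6.949·0.0541 + 0.068·0.0035) / 7.017 = 0.05361 mg/L.

0.0536 mg/L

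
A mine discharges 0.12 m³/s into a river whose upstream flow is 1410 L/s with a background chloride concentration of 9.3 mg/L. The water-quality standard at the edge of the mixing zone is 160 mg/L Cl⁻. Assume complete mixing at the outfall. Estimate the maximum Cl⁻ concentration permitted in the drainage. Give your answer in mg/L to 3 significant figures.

1410 L/s = 1.41 m³/s.
Mass balance: 160·1.53 = 0.12·Cₑ + 1.41·9.3.
Cₑ = (244.8 − 13.11) / 0.12 = 1931 mg/L.

1930 mg/L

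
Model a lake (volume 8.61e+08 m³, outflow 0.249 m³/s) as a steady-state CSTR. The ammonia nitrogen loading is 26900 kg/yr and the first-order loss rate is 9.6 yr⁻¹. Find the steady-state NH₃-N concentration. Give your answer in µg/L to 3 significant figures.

Outflow Q = 0.249 m³/s × 3.156e+07 s/yr = 7.858e+06 m³/yr.
Steady-state CSTR mass balance: W = Q·C + k·V·C, so C = W/(Q + kV).
Q + kV = 7.858e+06 + 9.6·8.61e+08 = 8.273e+09 m³/yr.
C = 26900/8.273e+09 = 3.251e-06 kg/m³ = 0.003251 mg/L = 3.251 µg/L.

3.25 µg/L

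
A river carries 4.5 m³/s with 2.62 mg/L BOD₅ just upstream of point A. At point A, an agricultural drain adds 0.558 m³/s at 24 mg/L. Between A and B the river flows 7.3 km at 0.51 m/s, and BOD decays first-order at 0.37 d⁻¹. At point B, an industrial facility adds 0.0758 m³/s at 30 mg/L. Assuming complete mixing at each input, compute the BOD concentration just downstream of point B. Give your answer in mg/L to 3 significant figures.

5.06 mg/L

After input A: C = (4.5·2.62 + 0.558·24) / 5.058 = 4.979 mg/L.
Over the 7.3 km reach to input B (t = 1.431e+04 s = 0.1657 d), decay gives C = 4.979·exp(−0.37·0.1657) = 4.683 mg/L.
After input B: C = (5.058·4.683 + 0.0758·30) / 5.134 = 5.056 mg/L.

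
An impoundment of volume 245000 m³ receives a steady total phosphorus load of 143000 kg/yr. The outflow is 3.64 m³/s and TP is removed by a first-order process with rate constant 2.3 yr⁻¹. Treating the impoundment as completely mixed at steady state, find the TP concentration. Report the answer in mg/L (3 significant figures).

Outflow Q = 3.64 m³/s × 3.156e+07 s/yr = 1.149e+08 m³/yr.
Steady-state CSTR mass balance: W = Q·C + k·V·C, so C = W/(Q + kV).
Q + kV = 1.149e+08 + 2.3·245000 = 1.154e+08 m³/yr.
C = 143000/1.154e+08 = 0.001239 kg/m³ = 1.239 mg/L.

1.24 mg/L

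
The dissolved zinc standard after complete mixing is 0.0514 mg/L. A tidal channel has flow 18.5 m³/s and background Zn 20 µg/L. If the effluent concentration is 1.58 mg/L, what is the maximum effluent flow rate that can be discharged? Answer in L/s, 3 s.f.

380 L/s

20 µg/L = 0.02 mg/L.
Mass balance at complete mixing: C_std·(Q_w + Q_r) = Q_w·C_e + Q_r·C_b.
Rearranging, Q_w = Q_r·(C_std − C_b)/(C_e − C_std) = 18.5·(0.0514 − 0.02) / (1.58 − 0.0514) = 0.38 m³/s.
= 380 L/s.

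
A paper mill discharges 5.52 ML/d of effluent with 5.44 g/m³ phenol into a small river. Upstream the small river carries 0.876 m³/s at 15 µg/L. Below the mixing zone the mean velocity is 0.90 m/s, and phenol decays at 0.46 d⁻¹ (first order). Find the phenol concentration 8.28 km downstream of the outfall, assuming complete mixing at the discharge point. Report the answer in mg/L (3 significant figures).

5.52 ML/d = 0.06389 m³/s.
15 µg/L = 0.015 mg/L.
After complete mixing, C₀ = (0.06389·5.44 + 0.876·0.015) / 0.9399 = 0.3838 mg/L.
Travel time t = 8280 m / 0.90 m/s = 9200 s = 0.1065 d.
C = 0.3838·exp(−0.46·0.1065) = 0.3838·0.9522 = 0.3654 mg/L.

0.365 mg/L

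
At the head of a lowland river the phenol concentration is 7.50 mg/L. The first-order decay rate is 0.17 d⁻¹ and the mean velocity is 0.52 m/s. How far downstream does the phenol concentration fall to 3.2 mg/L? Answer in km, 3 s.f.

225 km

From C = C₀·e^(−kt), t = ln(C₀/C)/k = ln(7.50/3.2)/0.17 = 0.8518/0.17 = 5.01 d.
Distance = v·t = 0.52 m/s × 4.329e+05 s = 2.251e+05 m = 225.1 km.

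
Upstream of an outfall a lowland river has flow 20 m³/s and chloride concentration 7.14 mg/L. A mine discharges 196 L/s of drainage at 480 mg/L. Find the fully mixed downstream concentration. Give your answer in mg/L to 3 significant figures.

11.7 mg/L

196 L/s = 0.196 m³/s.
Conservation of mass across the mixing zone: C = (0.196·480 + 20·7.14) / (0.196 + 20) = 236.9/20.2 = 11.73 mg/L.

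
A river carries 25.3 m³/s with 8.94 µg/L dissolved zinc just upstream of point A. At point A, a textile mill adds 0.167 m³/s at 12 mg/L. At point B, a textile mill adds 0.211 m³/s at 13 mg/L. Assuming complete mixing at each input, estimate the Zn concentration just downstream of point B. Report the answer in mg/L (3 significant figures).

8.94 µg/L = 0.00894 mg/L.
After input A: C = (25.3·0.00894 + 0.167·12) / 25.47 = 0.08757 mg/L.
After input B: C = (25.47·0.08757 + 0.211·13) / 25.68 = 0.1937 mg/L.

0.194 mg/L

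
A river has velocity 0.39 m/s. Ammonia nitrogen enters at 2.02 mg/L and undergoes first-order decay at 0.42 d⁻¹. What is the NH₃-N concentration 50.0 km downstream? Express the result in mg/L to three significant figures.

Travel time t = 50.0 km / 0.39 m/s = 5e+04/0.39 = 1.282e+05 s = 1.484 d.
First-order decay: C = 2.02·exp(−0.42·1.484) = 2.02·0.5362 = 1.083 mg/L.

1.08 mg/L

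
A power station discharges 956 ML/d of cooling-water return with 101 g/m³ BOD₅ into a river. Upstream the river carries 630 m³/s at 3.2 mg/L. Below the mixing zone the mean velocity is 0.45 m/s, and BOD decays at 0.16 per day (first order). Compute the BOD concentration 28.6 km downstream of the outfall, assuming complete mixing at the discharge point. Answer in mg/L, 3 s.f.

4.35 mg/L

956 ML/d = 11.06 m³/s.
After complete mixing, C₀ = (11.06·101 + 630·3.2) / 641.1 = 4.888 mg/L.
Travel time t = 2.86e+04 m / 0.45 m/s = 6.356e+04 s = 0.7356 d.
C = 4.888·exp(−0.16·0.7356) = 4.888·0.889 = 4.345 mg/L.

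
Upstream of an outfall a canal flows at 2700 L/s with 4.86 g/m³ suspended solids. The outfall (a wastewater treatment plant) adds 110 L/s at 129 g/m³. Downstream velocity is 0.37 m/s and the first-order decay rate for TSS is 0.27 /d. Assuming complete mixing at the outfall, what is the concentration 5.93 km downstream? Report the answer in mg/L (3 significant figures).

9.24 mg/L

110 L/s = 0.11 m³/s.
2700 L/s = 2.7 m³/s.
After complete mixing, C₀ = (0.11·129 + 2.7·4.86) / 2.81 = 9.72 mg/L.
Travel time t = 5930 m / 0.37 m/s = 1.603e+04 s = 0.1855 d.
C = 9.72·exp(−0.27·0.1855) = 9.72·0.9511 = 9.245 mg/L.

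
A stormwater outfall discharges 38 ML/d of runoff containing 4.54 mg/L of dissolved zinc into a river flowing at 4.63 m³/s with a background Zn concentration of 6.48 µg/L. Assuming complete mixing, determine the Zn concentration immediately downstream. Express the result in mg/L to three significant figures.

38 ML/d = 0.4398 m³/s.
6.48 µg/L = 0.00648 mg/L.
Conservation of mass across the mixing zone: C = (0.4398·4.54 + 4.63·0.00648) / (0.4398 + 4.63) = 2.027/5.07 = 0.3998 mg/L.

0.400 mg/L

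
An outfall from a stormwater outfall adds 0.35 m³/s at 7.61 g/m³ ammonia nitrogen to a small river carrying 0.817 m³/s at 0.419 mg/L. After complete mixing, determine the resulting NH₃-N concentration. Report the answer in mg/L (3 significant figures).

2.58 mg/L

By mass balance at complete mixing, C = (0.35·7.61 + 0.817·0.419) / (0.35 + 0.817) = 3.006/1.167 = 2.576 mg/L.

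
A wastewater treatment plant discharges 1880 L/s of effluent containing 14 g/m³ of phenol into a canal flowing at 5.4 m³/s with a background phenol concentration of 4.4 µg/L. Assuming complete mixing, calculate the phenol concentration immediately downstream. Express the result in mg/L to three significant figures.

1880 L/s = 1.88 m³/s.
4.4 µg/L = 0.0044 mg/L.
Flow-weighted mixing gives C = (1.88·14 + 5.4·0.0044) / (1.88 + 5.4) = 26.34/7.28 = 3.619 mg/L.

3.62 mg/L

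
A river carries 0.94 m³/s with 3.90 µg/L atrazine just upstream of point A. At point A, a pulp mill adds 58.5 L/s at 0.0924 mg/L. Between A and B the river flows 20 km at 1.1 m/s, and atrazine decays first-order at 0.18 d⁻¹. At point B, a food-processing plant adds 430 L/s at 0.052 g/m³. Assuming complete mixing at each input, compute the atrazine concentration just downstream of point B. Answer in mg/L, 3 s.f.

0.0218 mg/L

3.90 µg/L = 0.0039 mg/L.
58.5 L/s = 0.0585 m³/s.
After input A: C = (0.94·0.0039 + 0.0585·0.0924) / 0.9985 = 0.009085 mg/L.
Over the 20 km reach to input B (t = 1.818e+04 s = 0.2104 d), decay gives C = 0.009085·exp(−0.18·0.2104) = 0.008747 mg/L.
430 L/s = 0.43 m³/s.
After input B: C = (0.9985·0.008747 + 0.43·0.052) / 1.428 = 0.02177 mg/L.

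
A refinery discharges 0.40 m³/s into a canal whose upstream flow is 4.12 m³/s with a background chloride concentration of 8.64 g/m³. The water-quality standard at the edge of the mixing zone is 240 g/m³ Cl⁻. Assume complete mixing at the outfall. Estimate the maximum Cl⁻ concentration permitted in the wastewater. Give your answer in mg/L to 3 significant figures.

2620 mg/L

Mass balance: 240·4.52 = 0.4·Cₑ + 4.12·8.64.
Cₑ = (1085 − 35.6) / 0.4 = 2623 mg/L.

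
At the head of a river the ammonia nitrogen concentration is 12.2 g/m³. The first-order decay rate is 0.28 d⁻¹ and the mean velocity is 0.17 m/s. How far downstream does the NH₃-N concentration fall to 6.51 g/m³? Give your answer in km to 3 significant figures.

32.9 km

From C = C₀·e^(−kt), t = ln(C₀/C)/k = ln(12.2/6.51)/0.28 = 0.6281/0.28 = 2.243 d.
Distance = v·t = 0.17 m/s × 1.938e+05 s = 3.295e+04 m = 32.95 km.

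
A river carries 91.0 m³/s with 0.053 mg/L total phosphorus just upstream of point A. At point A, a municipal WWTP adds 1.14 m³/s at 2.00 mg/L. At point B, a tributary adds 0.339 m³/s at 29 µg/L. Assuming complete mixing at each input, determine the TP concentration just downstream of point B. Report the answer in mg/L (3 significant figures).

After input A: C = (91·0.053 + 1.14·2) / 92.14 = 0.07709 mg/L.
29 µg/L = 0.029 mg/L.
After input B: C = (92.14·0.07709 + 0.339·0.029) / 92.48 = 0.07691 mg/L.

0.0769 mg/L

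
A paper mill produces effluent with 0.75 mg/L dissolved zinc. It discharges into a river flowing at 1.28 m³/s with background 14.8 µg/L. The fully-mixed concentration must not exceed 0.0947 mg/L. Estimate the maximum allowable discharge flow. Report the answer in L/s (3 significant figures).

156 L/s

14.8 µg/L = 0.0148 mg/L.
Mass balance at complete mixing: C_std·(Q_w + Q_r) = Q_w·C_e + Q_r·C_b.
Rearranging, Q_w = Q_r·(C_std − C_b)/(C_e − C_std) = 1.28·(0.0947 − 0.0148) / (0.75 − 0.0947) = 0.1561 m³/s.
= 156.1 L/s.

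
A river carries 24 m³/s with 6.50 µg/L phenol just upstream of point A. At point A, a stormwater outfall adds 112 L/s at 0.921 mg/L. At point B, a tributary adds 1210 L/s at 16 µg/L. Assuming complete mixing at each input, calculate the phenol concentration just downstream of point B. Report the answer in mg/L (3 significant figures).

0.0110 mg/L

6.50 µg/L = 0.0065 mg/L.
112 L/s = 0.112 m³/s.
After input A: C = (24·0.0065 + 0.112·0.921) / 24.11 = 0.01075 mg/L.
1210 L/s = 1.21 m³/s.
16 µg/L = 0.016 mg/L.
After input B: C = (24.11·0.01075 + 1.21·0.016) / 25.32 = 0.011 mg/L.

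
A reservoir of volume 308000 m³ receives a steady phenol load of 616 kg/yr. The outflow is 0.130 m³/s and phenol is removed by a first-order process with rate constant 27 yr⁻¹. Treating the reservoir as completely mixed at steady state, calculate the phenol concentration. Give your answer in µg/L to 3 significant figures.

49.6 µg/L

Outflow Q = 0.130 m³/s × 3.156e+07 s/yr = 4.102e+06 m³/yr.
Steady-state CSTR mass balance: W = Q·C + k·V·C, so C = W/(Q + kV).
Q + kV = 4.102e+06 + 27·308000 = 1.242e+07 m³/yr.
C = 616/1.242e+07 = 4.96e-05 kg/m³ = 0.0496 mg/L = 49.6 µg/L.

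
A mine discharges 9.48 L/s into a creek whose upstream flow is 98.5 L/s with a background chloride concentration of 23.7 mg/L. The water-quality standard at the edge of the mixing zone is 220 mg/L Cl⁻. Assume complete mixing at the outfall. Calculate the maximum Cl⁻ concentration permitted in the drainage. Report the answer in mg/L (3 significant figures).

9.48 L/s = 0.00948 m³/s.
98.5 L/s = 0.0985 m³/s.
Mass balance: 220·0.108 = 0.00948·Cₑ + 0.0985·23.7.
Cₑ = (23.76 − 2.334) / 0.00948 = 2260 mg/L.

2260 mg/L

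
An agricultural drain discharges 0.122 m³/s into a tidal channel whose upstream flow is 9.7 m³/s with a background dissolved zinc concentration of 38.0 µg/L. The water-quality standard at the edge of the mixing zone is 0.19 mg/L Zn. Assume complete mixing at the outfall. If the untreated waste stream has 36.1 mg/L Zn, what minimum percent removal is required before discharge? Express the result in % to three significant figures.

38.0 µg/L = 0.038 mg/L.
Mass balance: 0.19·9.822 = 0.122·Cₑ + 9.7·0.038.
Cₑ = (1.866 − 0.3686) / 0.122 = 12.28 mg/L.
Required removal = 1 − 12.28/36.1 = 66 %.

66.0 %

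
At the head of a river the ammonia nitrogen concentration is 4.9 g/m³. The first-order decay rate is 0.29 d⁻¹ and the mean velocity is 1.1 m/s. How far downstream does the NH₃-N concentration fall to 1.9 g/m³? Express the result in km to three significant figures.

310 km

From C = C₀·e^(−kt), t = ln(C₀/C)/k = ln(4.9/1.9)/0.29 = 0.9474/0.29 = 3.267 d.
Distance = v·t = 1.1 m/s × 2.823e+05 s = 3.105e+05 m = 310.5 km.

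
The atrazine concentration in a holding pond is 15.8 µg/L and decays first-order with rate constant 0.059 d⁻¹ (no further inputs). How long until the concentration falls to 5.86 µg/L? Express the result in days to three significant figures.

16.8 d

t = ln(C₀/C)/k = ln(15.8/5.86)/0.059 = 0.9919/0.059 = 16.81 d.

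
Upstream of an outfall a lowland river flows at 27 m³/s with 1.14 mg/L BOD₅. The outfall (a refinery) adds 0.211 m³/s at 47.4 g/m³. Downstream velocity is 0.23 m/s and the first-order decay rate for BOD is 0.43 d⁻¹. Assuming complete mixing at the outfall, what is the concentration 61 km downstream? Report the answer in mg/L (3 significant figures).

After complete mixing, C₀ = (0.211·47.4 + 27·1.14) / 27.21 = 1.499 mg/L.
Travel time t = 6.1e+04 m / 0.23 m/s = 2.652e+05 s = 3.07 d.
C = 1.499·exp(−0.43·3.07) = 1.499·0.2671 = 0.4004 mg/L.

0.400 mg/L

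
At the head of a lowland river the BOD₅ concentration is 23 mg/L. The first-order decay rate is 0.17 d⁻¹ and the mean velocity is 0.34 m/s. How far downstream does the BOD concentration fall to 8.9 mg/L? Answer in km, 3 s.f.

From C = C₀·e^(−kt), t = ln(C₀/C)/k = ln(23/8.9)/0.17 = 0.9494/0.17 = 5.585 d.
Distance = v·t = 0.34 m/s × 4.825e+05 s = 1.641e+05 m = 164.1 km.

164 km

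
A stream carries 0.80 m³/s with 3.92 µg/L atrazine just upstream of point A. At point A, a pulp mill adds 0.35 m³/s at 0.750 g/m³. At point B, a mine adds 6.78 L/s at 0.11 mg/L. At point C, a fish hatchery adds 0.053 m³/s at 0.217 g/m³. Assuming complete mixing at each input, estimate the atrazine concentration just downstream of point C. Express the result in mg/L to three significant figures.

3.92 µg/L = 0.00392 mg/L.
After input A: C = (0.8·0.00392 + 0.35·0.75) / 1.15 = 0.231 mg/L.
6.78 L/s = 0.00678 m³/s.
After input B: C = (1.15·0.231 + 0.00678·0.11) / 1.157 = 0.2303 mg/L.
After input C: C = (1.157·0.2303 + 0.053·0.217) / 1.21 = 0.2297 mg/L.

0.230 mg/L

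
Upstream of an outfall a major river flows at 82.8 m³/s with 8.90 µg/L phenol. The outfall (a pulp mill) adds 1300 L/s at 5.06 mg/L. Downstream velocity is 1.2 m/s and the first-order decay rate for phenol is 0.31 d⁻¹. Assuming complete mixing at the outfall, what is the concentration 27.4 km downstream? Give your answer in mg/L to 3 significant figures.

0.0801 mg/L

1300 L/s = 1.3 m³/s.
8.90 µg/L = 0.0089 mg/L.
After complete mixing, C₀ = (1.3·5.06 + 82.8·0.0089) / 84.1 = 0.08698 mg/L.
Travel time t = 2.74e+04 m / 1.2 m/s = 2.283e+04 s = 0.2643 d.
C = 0.08698·exp(−0.31·0.2643) = 0.08698·0.9213 = 0.08014 mg/L.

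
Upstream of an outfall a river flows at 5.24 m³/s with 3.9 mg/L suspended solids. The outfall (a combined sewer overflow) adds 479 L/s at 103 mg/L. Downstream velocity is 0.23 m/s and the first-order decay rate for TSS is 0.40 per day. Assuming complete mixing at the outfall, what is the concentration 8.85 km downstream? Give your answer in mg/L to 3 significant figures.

479 L/s = 0.479 m³/s.
After complete mixing, C₀ = (0.479·103 + 5.24·3.9) / 5.719 = 12.2 mg/L.
Travel time t = 8850 m / 0.23 m/s = 3.848e+04 s = 0.4454 d.
C = 12.2·exp(−0.40·0.4454) = 12.2·0.8368 = 10.21 mg/L.

10.2 mg/L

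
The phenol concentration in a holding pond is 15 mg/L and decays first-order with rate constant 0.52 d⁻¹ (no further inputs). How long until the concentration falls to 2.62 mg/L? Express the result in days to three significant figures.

3.36 d

t = ln(C₀/C)/k = ln(15/2.62)/0.52 = 1.745/0.52 = 3.356 d.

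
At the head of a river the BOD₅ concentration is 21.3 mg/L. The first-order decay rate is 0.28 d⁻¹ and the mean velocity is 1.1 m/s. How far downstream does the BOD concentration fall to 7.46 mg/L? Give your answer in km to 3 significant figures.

From C = C₀·e^(−kt), t = ln(C₀/C)/k = ln(21.3/7.46)/0.28 = 1.049/0.28 = 3.747 d.
Distance = v·t = 1.1 m/s × 3.237e+05 s = 3.561e+05 m = 356.1 km.

356 km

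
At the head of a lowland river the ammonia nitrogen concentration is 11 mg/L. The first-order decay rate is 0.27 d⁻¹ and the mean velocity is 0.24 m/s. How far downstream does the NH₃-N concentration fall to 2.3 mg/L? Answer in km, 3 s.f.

From C = C₀·e^(−kt), t = ln(C₀/C)/k = ln(11/2.3)/0.27 = 1.565/0.27 = 5.796 d.
Distance = v·t = 0.24 m/s × 5.008e+05 s = 1.202e+05 m = 120.2 km.

120 km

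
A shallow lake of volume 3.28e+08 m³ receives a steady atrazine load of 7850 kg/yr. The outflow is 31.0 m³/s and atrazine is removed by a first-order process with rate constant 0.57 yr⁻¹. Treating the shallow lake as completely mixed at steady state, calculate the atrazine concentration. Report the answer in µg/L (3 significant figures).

6.74 µg/L

Outflow Q = 31.0 m³/s × 3.156e+07 s/yr = 9.783e+08 m³/yr.
Steady-state CSTR mass balance: W = Q·C + k·V·C, so C = W/(Q + kV).
Q + kV = 9.783e+08 + 0.57·3.28e+08 = 1.165e+09 m³/yr.
C = 7850/1.165e+09 = 6.737e-06 kg/m³ = 0.006737 mg/L = 6.737 µg/L.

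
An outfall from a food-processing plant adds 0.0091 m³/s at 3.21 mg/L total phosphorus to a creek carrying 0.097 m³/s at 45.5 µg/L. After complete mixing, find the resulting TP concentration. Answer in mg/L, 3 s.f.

45.5 µg/L = 0.0455 mg/L.
Flow-weighted mixing gives C = (0.0091·3.21 + 0.097·0.0455) / (0.0091 + 0.097) = 0.03362/0.1061 = 0.3169 mg/L.

0.317 mg/L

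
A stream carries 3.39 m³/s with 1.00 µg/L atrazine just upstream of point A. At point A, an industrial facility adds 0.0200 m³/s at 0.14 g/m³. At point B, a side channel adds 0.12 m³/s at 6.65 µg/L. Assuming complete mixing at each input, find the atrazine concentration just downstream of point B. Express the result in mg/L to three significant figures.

1.00 µg/L = 0.001 mg/L.
After input A: C = (3.39·0.001 + 0.02·0.14) / 3.41 = 0.001815 mg/L.
6.65 µg/L = 0.00665 mg/L.
After input B: C = (3.41·0.001815 + 0.12·0.00665) / 3.53 = 0.00198 mg/L.

0.00198 mg/L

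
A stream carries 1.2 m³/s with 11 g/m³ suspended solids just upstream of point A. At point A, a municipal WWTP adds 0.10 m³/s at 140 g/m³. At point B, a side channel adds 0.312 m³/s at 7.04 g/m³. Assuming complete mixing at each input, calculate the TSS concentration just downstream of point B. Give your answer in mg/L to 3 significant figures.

After input A: C = (1.2·11 + 0.1·140) / 1.3 = 20.92 mg/L.
After input B: C = (1.3·20.92 + 0.312·7.04) / 1.612 = 18.24 mg/L.

18.2 mg/L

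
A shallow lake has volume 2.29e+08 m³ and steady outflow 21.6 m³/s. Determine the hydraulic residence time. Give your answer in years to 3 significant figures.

Q = 21.6 m³/s × 3.156e+07 s/yr = 6.816e+08 m³/yr.
Hydraulic residence time τ = V/Q = 2.29e+08/6.816e+08 = 0.336 yr.

0.336 yr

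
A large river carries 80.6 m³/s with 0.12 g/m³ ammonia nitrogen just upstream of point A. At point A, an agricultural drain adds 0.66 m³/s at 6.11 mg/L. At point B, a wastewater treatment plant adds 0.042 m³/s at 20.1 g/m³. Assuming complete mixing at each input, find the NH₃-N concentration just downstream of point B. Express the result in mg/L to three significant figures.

After input A: C = (80.6·0.12 + 0.66·6.11) / 81.26 = 0.1687 mg/L.
After input B: C = (81.26·0.1687 + 0.042·20.1) / 81.3 = 0.1789 mg/L.

0.179 mg/L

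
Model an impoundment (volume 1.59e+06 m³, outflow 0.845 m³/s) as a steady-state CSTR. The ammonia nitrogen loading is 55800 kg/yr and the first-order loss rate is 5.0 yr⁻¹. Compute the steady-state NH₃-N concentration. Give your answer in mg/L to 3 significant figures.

Outflow Q = 0.845 m³/s × 3.156e+07 s/yr = 2.667e+07 m³/yr.
Steady-state CSTR mass balance: W = Q·C + k·V·C, so C = W/(Q + kV).
Q + kV = 2.667e+07 + 5.0·1.59e+06 = 3.462e+07 m³/yr.
C = 55800/3.462e+07 = 0.001612 kg/m³ = 1.612 mg/L.

1.61 mg/L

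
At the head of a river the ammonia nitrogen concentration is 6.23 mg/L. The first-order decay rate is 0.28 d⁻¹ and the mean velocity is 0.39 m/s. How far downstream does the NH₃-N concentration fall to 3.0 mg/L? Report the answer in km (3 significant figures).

87.9 km

From C = C₀·e^(−kt), t = ln(C₀/C)/k = ln(6.23/3.0)/0.28 = 0.7308/0.28 = 2.61 d.
Distance = v·t = 0.39 m/s × 2.255e+05 s = 8.794e+04 m = 87.94 km.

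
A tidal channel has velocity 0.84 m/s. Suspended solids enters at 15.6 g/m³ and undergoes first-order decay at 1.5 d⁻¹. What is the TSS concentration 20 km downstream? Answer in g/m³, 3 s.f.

Travel time t = 20 km / 0.84 m/s = 2e+04/0.84 = 2.381e+04 s = 0.2756 d.
First-order decay: C = 15.6·exp(−1.5·0.2756) = 15.6·0.6614 = 10.32 g/m³.

10.3 g/m³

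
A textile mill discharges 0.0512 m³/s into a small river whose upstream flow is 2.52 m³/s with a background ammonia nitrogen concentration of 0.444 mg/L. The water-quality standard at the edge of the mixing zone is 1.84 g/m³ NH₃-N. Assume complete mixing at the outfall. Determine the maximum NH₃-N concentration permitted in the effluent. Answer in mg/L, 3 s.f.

70.5 mg/L

Mass balance: 1.84·2.571 = 0.0512·Cₑ + 2.52·0.444.
Cₑ = (4.731 − 1.119) / 0.0512 = 70.55 mg/L.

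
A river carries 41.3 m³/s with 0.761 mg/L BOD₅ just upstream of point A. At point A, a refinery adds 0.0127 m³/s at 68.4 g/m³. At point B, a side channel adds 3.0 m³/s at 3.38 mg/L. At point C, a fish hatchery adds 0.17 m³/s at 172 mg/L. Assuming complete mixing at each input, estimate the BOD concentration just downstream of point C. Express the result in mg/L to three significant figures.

1.61 mg/L

After input A: C = (41.3·0.761 + 0.0127·68.4) / 41.31 = 0.7818 mg/L.
After input B: C = (41.31·0.7818 + 3·3.38) / 44.31 = 0.9577 mg/L.
After input C: C = (44.31·0.9577 + 0.17·172) / 44.48 = 1.611 mg/L.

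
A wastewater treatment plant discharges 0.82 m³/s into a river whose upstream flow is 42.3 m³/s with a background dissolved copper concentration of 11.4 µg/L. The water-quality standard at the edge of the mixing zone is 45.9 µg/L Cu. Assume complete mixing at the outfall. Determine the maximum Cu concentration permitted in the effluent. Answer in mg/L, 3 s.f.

1.83 mg/L

11.4 µg/L = 0.0114 mg/L.
45.9 µg/L = 0.0459 mg/L.
Mass balance: 0.0459·43.12 = 0.82·Cₑ + 42.3·0.0114.
Cₑ = (1.979 − 0.4822) / 0.82 = 1.826 mg/L.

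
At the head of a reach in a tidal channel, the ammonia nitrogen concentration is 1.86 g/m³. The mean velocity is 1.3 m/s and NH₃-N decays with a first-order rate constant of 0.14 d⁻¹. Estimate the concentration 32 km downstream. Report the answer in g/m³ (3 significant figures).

1.79 g/m³

Travel time t = 32 km / 1.3 m/s = 3.2e+04/1.3 = 2.462e+04 s = 0.2849 d.
First-order decay: C = 1.86·exp(−0.14·0.2849) = 1.86·0.9609 = 1.787 g/m³.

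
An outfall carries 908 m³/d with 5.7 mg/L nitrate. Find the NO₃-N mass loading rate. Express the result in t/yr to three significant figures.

908 m³/d = 0.01051 m³/s.
Mass flux = Q·C = 0.01051 m³/s × 5.7 g/m³ = 0.0599 g/s.
= 0.0599 g/s × 31.56 = 1.89 t/yr.

1.89 t/yr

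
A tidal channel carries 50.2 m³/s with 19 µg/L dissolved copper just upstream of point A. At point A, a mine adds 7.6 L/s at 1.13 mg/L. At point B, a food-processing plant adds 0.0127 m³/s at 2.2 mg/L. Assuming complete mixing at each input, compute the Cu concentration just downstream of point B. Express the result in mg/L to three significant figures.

19 µg/L = 0.019 mg/L.
7.6 L/s = 0.0076 m³/s.
After input A: C = (50.2·0.019 + 0.0076·1.13) / 50.21 = 0.01917 mg/L.
After input B: C = (50.21·0.01917 + 0.0127·2.2) / 50.22 = 0.01972 mg/L.

0.0197 mg/L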